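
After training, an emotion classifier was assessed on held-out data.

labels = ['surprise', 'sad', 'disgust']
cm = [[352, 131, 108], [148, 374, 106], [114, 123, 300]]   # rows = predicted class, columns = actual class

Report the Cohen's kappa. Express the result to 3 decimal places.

0.375

Observed agreement pₒ = trace/N = 1026/1756 = 0.5843
Expected agreement pₑ = Σ (rowᵢ·colᵢ)/N² = (614·591 + 628·628 + 514·537)/1756² = 0.3351
κ = (pₒ − pₑ)/(1 − pₑ) = (0.5843 − 0.3351)/(1 − 0.3351) = 0.375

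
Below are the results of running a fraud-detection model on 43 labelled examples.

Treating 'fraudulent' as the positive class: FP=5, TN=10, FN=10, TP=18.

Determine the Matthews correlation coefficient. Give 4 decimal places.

MCC = (TP·TN − FP·FN) / √((TP+FP)(TP+FN)(TN+FP)(TN+FN))
Numerator = 18·10 − 5·10 = 130
Denominator = √(23·28·15·20) = √193200 = 439.5452
MCC = 130 / 439.5452 = 0.2958

0.2958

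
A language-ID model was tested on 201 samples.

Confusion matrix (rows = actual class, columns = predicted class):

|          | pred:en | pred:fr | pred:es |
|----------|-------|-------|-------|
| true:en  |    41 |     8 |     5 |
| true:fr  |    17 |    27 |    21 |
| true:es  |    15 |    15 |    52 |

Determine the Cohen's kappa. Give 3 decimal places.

Observed agreement pₒ = trace/N = 120/201 = 0.5970
Expected agreement pₑ = Σ (rowᵢ·colᵢ)/N² = (54·73 + 65·50 + 82·78)/201² = 0.3363
κ = (pₒ − pₑ)/(1 − pₑ) = (0.5970 − 0.3363)/(1 − 0.3363) = 0.393

0.393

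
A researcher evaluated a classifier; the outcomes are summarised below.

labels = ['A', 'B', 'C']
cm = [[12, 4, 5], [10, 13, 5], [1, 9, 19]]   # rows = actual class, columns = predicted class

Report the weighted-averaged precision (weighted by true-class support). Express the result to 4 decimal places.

Per-class precision (TP/(TP+FP)):
  A: TP=12, FP=10+1=11 → 12/23 = 0.52174
  B: TP=13, FP=4+9=13 → 13/26 = 0.50000
  C: TP=19, FP=5+5=10 → 19/29 = 0.65517
Weighted-precision = Σ (supportᵢ/N)·precisionᵢ with N=78: (21/78)·0.52174 + (28/78)·0.50000 + (29/78)·0.65517 = 0.5635

0.5635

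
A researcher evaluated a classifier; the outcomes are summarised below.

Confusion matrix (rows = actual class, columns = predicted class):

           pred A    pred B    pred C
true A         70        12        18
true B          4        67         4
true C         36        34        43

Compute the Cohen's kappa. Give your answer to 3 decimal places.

0.446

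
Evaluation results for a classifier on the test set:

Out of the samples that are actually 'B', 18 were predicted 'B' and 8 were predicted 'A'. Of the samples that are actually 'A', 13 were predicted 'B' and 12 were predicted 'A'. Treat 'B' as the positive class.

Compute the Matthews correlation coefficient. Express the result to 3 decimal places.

MCC = (TP·TN − FP·FN) / √((TP+FP)(TP+FN)(TN+FP)(TN+FN))
Numerator = 18·12 − 13·8 = 112
Denominator = √(31·26·25·20) = √403000 = 634.8228
MCC = 112 / 634.8228 = 0.176

0.176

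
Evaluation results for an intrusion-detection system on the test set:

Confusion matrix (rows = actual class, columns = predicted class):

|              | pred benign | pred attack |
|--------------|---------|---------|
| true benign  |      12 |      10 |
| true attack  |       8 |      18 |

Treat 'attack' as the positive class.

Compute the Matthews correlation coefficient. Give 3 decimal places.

0.240

MCC = (TP·TN − FP·FN) / √((TP+FP)(TP+FN)(TN+FP)(TN+FN))
Numerator = 18·12 − 10·8 = 136
Denominator = √(28·26·22·20) = √320320 = 565.9682
MCC = 136 / 565.9682 = 0.240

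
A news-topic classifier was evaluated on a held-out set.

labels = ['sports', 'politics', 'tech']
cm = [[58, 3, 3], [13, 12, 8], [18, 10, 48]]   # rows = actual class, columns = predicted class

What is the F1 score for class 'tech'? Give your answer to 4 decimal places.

0.7111

Treat 'tech' as positive and all other classes as negative.
F1 score = 2·TP/(2·TP+FP+FN).
tech: TP=48, FP=3+8=11, FN=18+10=28 → 96/135 = 0.71111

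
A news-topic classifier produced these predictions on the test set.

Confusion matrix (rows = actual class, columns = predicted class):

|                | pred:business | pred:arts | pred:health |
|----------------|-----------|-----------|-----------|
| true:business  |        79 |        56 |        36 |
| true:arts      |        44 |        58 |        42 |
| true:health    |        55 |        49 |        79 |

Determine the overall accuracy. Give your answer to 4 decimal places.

0.4337

Accuracy = trace / total = (79+58+79=216) / 498 = 216/498 = 0.4337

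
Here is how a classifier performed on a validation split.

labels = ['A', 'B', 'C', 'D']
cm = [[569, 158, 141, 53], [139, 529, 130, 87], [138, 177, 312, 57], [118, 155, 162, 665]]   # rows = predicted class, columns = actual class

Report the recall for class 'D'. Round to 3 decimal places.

0.771

Treat 'D' as positive and all other classes as negative.
recall = TP/(TP+FN).
D: TP=665, FN=53+87+57=197 → 665/862 = 0.7715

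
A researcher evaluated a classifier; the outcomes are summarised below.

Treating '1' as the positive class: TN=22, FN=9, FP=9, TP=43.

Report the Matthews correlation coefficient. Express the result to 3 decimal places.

MCC = (TP·TN − FP·FN) / √((TP+FP)(TP+FN)(TN+FP)(TN+FN))
Numerator = 43·22 − 9·9 = 865
Denominator = √(52·52·31·31) = √2598544 = 1612.0000
MCC = 865 / 1612.0000 = 0.537

0.537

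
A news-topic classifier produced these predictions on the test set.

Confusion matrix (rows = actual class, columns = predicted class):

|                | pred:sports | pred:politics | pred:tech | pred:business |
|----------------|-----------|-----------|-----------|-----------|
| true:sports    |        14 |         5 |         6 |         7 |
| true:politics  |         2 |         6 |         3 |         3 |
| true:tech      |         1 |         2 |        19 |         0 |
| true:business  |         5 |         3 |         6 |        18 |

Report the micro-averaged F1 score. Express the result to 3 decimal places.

0.570

Micro-averaging pools counts across classes: ΣTP=57, ΣFP=43, ΣFN=43.
Micro-F1 score = 2·TP/(2·TP+FP+FN) on pooled counts = 0.570 (equals overall accuracy in single-label multiclass).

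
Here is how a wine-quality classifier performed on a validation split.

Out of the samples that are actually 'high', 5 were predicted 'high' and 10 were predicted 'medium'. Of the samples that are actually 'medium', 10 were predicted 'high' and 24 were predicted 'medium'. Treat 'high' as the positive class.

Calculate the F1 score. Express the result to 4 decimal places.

Precision = TP/(TP+FP) = 5/15 = 0.3333
Recall = TP/(TP+FN) = 5/15 = 0.3333
F1 = 2·TP/(2·TP+FP+FN) = 10/30 = 0.3333

0.3333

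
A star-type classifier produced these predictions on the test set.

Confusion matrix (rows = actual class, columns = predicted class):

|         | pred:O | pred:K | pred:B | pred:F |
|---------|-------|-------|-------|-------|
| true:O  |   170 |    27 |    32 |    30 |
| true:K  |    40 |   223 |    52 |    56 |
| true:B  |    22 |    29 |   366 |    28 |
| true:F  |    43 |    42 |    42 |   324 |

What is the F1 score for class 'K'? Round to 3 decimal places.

One-vs-rest for 'K': TP = diagonal; FP = other classes predicted 'K'; FN = 'K' predicted as other.
F1 score = 2·TP/(2·TP+FP+FN).
K: TP=223, FP=27+29+42=98, FN=40+52+56=148 → 446/692 = 0.6445

0.645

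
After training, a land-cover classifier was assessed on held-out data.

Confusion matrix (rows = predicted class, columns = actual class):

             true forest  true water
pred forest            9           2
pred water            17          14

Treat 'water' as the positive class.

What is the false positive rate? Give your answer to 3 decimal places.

FPR = FP/(FP+TN) = 17/(17+9) = 0.654

0.654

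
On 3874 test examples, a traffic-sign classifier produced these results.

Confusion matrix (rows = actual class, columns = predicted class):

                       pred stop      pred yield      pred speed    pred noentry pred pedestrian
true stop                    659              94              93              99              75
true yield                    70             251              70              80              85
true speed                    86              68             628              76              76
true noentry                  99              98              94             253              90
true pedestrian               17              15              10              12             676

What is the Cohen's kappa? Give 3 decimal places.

0.541

Observed agreement pₒ = trace/N = 2467/3874 = 0.6368
Expected agreement pₑ = Σ (rowᵢ·colᵢ)/N² = (1020·931 + 556·526 + 934·895 + 634·520 + 730·1002)/3874² = 0.2092
κ = (pₒ − pₑ)/(1 − pₑ) = (0.6368 − 0.2092)/(1 − 0.2092) = 0.541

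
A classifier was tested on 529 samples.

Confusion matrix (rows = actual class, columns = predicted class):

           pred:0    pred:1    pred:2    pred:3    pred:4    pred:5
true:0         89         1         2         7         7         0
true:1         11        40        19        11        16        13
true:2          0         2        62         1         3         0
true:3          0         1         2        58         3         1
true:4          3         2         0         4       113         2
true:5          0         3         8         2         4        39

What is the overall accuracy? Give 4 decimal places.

0.7580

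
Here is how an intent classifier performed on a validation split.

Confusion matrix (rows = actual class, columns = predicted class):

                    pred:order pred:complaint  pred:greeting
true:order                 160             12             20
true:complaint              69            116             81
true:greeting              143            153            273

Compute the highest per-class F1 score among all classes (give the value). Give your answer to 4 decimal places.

Per-class F1 score (2·TP/(2·TP+FP+FN)):
  order: TP=160, FP=69+143=212, FN=12+20=32 → 320/564 = 0.56738
  complaint: TP=116, FP=12+153=165, FN=69+81=150 → 232/547 = 0.42413
  greeting: TP=273, FP=20+81=101, FN=143+153=296 → 546/943 = 0.57900
Highest is class 'greeting' with F1 score = 0.5790.

0.5790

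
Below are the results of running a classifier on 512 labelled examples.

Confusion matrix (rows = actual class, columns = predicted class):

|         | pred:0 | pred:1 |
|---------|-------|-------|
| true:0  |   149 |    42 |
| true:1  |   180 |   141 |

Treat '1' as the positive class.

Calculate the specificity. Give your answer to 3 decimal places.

Specificity = TN/(TN+FP) = 149/(149+42) = 0.780

0.780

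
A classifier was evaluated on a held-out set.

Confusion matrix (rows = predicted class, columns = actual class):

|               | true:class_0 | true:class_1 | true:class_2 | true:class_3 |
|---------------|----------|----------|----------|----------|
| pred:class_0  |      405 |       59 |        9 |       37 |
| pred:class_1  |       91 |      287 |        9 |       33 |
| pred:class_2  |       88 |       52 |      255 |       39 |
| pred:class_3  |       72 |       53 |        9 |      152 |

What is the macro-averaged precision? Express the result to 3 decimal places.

0.649

Per-class precision (TP/(TP+FP)):
  class_0: TP=405, FP=59+9+37=105 → 405/510 = 0.7941
  class_1: TP=287, FP=91+9+33=133 → 287/420 = 0.6833
  class_2: TP=255, FP=88+52+39=179 → 255/434 = 0.5876
  class_3: TP=152, FP=72+53+9=134 → 152/286 = 0.5315
Macro-precision = mean = (0.7941 + 0.6833 + 0.5876 + 0.5315) / 4 = 0.649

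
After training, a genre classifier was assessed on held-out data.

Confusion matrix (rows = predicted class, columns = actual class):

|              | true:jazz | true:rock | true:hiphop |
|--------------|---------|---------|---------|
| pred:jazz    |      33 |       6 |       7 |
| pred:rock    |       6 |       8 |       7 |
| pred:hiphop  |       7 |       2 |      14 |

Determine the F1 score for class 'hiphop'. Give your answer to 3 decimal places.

Treat 'hiphop' as positive and all other classes as negative.
F1 score = 2·TP/(2·TP+FP+FN).
hiphop: TP=14, FP=7+2=9, FN=7+7=14 → 28/51 = 0.5490

0.549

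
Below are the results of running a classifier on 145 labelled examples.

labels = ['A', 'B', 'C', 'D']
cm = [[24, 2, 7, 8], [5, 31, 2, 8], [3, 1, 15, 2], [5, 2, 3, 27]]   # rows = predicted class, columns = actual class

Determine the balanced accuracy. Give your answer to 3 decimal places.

0.666

Balanced accuracy = mean of per-class recall.
  A: recall = 24/37 = 0.6486
  B: recall = 31/36 = 0.8611
  C: recall = 15/27 = 0.5556
  D: recall = 27/45 = 0.6000
Mean = (0.6486 + 0.8611 + 0.5556 + 0.6000) / 4 = 0.666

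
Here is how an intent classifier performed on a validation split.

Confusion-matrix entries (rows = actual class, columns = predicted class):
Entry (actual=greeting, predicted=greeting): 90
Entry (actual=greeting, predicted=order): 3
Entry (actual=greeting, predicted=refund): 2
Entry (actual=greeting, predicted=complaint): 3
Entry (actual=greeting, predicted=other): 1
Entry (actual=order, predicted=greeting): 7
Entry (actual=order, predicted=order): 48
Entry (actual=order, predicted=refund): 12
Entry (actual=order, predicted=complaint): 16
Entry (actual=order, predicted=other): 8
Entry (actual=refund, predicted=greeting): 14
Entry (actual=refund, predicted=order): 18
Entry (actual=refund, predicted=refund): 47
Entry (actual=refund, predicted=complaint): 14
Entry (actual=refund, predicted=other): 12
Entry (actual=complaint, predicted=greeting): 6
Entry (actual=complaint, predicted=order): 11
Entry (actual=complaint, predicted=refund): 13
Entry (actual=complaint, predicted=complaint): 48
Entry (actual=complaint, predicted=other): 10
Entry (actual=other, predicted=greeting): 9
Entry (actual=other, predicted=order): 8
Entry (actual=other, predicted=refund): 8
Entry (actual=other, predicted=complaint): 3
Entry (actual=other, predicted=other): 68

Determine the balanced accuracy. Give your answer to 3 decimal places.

0.628

Balanced accuracy = mean of per-class recall.
  greeting: recall = 90/99 = 0.9091
  order: recall = 48/91 = 0.5275
  refund: recall = 47/105 = 0.4476
  complaint: recall = 48/88 = 0.5455
  other: recall = 68/96 = 0.7083
Mean = (0.9091 + 0.5275 + 0.4476 + 0.5455 + 0.7083) / 5 = 0.628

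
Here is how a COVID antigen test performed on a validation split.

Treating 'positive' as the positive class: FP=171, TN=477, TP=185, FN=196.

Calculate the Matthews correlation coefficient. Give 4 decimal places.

0.2250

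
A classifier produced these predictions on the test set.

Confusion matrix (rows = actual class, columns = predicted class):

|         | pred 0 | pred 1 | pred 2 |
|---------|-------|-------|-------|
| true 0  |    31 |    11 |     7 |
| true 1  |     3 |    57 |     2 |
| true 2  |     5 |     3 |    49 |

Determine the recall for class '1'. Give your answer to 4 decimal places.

0.9194

recall = TP/(TP+FN).
1: TP=57, FN=3+2=5 → 57/62 = 0.91935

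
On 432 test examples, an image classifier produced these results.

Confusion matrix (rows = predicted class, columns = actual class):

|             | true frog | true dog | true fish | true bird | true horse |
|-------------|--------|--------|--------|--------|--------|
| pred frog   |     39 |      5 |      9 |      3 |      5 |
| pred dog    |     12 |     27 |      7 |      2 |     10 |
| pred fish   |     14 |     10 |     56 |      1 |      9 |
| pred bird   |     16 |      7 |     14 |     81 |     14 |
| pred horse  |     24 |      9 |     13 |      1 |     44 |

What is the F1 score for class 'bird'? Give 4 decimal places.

0.7364

Take TP from the diagonal, FP from the rest of the 'bird' prediction marginal, FN from the rest of the 'bird' actual marginal.
F1 score = 2·TP/(2·TP+FP+FN).
bird: TP=81, FP=16+7+14+14=51, FN=3+2+1+1=7 → 162/220 = 0.73636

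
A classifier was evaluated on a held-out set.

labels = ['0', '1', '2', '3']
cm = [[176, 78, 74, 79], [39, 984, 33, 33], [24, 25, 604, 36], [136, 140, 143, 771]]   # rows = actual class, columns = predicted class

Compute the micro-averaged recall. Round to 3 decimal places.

Micro-averaging pools counts across classes: ΣTP=2535, ΣFP=840, ΣFN=840.
Micro-recall = TP/(TP+FN) on pooled counts = 0.751 (equals overall accuracy in single-label multiclass).

0.751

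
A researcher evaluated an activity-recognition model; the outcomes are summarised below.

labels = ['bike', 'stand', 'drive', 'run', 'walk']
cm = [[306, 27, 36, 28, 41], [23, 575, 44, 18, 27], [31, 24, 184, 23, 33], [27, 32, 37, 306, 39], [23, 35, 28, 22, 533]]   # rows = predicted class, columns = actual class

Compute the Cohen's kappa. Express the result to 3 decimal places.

Observed agreement pₒ = trace/N = 1904/2502 = 0.7610
Expected agreement pₑ = Σ (rowᵢ·colᵢ)/N² = (410·438 + 693·687 + 329·295 + 397·441 + 673·641)/2502² = 0.2171
κ = (pₒ − pₑ)/(1 − pₑ) = (0.7610 − 0.2171)/(1 − 0.2171) = 0.695

0.695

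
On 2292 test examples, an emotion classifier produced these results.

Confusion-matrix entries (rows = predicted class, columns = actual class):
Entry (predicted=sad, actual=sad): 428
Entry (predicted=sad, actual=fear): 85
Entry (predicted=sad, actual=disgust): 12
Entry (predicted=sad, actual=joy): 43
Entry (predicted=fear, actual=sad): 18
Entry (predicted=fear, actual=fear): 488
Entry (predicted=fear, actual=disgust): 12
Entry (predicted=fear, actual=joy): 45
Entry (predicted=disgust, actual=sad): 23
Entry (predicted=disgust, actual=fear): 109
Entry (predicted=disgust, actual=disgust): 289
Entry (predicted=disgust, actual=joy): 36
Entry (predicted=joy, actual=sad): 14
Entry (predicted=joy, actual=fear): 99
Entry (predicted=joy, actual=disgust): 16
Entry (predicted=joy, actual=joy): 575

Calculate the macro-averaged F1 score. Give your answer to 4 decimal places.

0.7739

Per-class F1 score (2·TP/(2·TP+FP+FN)):
  sad: TP=428, FP=85+12+43=140, FN=18+23+14=55 → 856/1051 = 0.81446
  fear: TP=488, FP=18+12+45=75, FN=85+109+99=293 → 976/1344 = 0.72619
  disgust: TP=289, FP=23+109+36=168, FN=12+12+16=40 → 578/786 = 0.73537
  joy: TP=575, FP=14+99+16=129, FN=43+45+36=124 → 1150/1403 = 0.81967
Macro-F1 score = mean = (0.81446 + 0.72619 + 0.73537 + 0.81967) / 4 = 0.7739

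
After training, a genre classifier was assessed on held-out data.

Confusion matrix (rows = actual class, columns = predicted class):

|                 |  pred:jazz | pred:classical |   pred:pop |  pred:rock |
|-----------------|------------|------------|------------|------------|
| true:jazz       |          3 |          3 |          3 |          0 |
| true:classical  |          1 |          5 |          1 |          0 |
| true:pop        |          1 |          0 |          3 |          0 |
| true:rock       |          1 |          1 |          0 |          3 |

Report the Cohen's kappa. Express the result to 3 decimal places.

0.409

Observed agreement pₒ = trace/N = 14/25 = 0.5600
Expected agreement pₑ = Σ (rowᵢ·colᵢ)/N² = (9·6 + 7·9 + 4·7 + 5·3)/25² = 0.2560
κ = (pₒ − pₑ)/(1 − pₑ) = (0.5600 − 0.2560)/(1 − 0.2560) = 0.409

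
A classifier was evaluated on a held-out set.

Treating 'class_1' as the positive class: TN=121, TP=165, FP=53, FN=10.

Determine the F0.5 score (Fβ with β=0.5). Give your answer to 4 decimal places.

Fβ = (1+β²)·TP / ((1+β²)·TP + β²·FN + FP), with β²=1/4
= 1.25·165 / (1.25·165 + 0.25·10 + 53) = 0.7880

0.7880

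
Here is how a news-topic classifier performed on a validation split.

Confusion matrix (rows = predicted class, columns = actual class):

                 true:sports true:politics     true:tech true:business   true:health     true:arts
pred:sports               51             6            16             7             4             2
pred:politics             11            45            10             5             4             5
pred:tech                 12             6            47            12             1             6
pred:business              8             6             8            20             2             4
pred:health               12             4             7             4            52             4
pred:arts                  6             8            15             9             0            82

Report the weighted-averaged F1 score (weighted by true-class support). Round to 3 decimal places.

Per-class F1 score (2·TP/(2·TP+FP+FN)):
  sports: TP=51, FP=6+16+7+4+2=35, FN=11+12+8+12+6=49 → 102/186 = 0.5484
  politics: TP=45, FP=11+10+5+4+5=35, FN=6+6+6+4+8=30 → 90/155 = 0.5806
  tech: TP=47, FP=12+6+12+1+6=37, FN=16+10+8+7+15=56 → 94/187 = 0.5027
  business: TP=20, FP=8+6+8+2+4=28, FN=7+5+12+4+9=37 → 40/105 = 0.3810
  health: TP=52, FP=12+4+7+4+4=31, FN=4+4+1+2+0=11 → 104/146 = 0.7123
  arts: TP=82, FP=6+8+15+9+0=38, FN=2+5+6+4+4=21 → 164/223 = 0.7354
Weighted-F1 score = Σ (supportᵢ/N)·F1 scoreᵢ with N=501: (100/501)·0.5484 + (75/501)·0.5806 + (103/501)·0.5027 + (57/501)·0.3810 + (63/501)·0.7123 + (103/501)·0.7354 = 0.584

0.584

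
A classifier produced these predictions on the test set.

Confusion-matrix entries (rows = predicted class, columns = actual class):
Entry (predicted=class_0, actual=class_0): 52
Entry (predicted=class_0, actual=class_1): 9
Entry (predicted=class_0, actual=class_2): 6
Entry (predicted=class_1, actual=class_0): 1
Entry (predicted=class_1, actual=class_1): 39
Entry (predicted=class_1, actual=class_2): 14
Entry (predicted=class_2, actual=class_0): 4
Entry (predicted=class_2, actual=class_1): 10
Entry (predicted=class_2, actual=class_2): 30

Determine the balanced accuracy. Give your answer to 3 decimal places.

Balanced accuracy = mean of per-class recall.
  class_0: recall = 52/57 = 0.9123
  class_1: recall = 39/58 = 0.6724
  class_2: recall = 30/50 = 0.6000
Mean = (0.9123 + 0.6724 + 0.6000) / 3 = 0.728

0.728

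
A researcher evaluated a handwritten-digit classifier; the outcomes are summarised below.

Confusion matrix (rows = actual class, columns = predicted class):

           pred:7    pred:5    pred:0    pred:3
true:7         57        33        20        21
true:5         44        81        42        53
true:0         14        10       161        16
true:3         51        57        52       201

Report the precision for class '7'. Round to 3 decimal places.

Take TP from the diagonal, FP from the rest of the '7' prediction marginal, FN from the rest of the '7' actual marginal.
precision = TP/(TP+FP).
7: TP=57, FP=44+14+51=109 → 57/166 = 0.3434

0.343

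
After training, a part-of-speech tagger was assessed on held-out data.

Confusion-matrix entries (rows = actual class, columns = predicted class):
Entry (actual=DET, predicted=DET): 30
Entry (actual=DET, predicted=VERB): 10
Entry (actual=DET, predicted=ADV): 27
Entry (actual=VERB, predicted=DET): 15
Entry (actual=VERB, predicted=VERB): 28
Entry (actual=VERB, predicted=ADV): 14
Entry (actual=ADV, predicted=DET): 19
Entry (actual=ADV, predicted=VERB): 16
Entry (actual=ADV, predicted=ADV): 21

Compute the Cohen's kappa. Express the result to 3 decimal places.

Observed agreement pₒ = trace/N = 79/180 = 0.4389
Expected agreement pₑ = Σ (rowᵢ·colᵢ)/N² = (67·64 + 57·54 + 56·62)/180² = 0.3345
κ = (pₒ − pₑ)/(1 − pₑ) = (0.4389 − 0.3345)/(1 − 0.3345) = 0.157

0.157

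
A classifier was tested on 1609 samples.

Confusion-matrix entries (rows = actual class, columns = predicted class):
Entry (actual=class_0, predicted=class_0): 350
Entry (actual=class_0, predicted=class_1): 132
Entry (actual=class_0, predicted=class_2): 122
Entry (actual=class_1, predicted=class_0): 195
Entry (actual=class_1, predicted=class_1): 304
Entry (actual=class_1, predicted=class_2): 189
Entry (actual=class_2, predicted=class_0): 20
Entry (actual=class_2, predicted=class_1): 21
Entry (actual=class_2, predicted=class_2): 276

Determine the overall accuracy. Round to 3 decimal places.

0.578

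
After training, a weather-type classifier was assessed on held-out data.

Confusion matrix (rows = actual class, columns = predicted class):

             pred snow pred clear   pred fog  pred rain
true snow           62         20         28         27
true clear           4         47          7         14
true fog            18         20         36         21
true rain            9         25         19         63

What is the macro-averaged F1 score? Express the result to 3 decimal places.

0.491

Per-class F1 score (2·TP/(2·TP+FP+FN)):
  snow: TP=62, FP=4+18+9=31, FN=20+28+27=75 → 124/230 = 0.5391
  clear: TP=47, FP=20+20+25=65, FN=4+7+14=25 → 94/184 = 0.5109
  fog: TP=36, FP=28+7+19=54, FN=18+20+21=59 → 72/185 = 0.3892
  rain: TP=63, FP=27+14+21=62, FN=9+25+19=53 → 126/241 = 0.5228
Macro-F1 score = mean = (0.5391 + 0.5109 + 0.3892 + 0.5228) / 4 = 0.491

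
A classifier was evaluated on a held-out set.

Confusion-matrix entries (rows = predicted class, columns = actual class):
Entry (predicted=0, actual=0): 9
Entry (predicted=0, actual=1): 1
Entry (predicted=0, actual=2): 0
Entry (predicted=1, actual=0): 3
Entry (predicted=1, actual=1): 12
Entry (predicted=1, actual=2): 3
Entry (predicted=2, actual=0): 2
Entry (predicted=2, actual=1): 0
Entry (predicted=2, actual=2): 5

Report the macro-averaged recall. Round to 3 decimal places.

0.730

Per-class recall (TP/(TP+FN)):
  0: TP=9, FN=3+2=5 → 9/14 = 0.6429
  1: TP=12, FN=1+0=1 → 12/13 = 0.9231
  2: TP=5, FN=0+3=3 → 5/8 = 0.6250
Macro-recall = mean = (0.6429 + 0.9231 + 0.6250) / 3 = 0.730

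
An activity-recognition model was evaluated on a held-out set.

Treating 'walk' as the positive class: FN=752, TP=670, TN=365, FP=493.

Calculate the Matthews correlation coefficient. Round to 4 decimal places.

-0.1002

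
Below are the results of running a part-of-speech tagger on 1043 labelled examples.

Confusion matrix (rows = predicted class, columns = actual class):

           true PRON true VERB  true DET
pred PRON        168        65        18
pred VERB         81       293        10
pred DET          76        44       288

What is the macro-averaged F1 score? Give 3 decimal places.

0.708

Per-class F1 score (2·TP/(2·TP+FP+FN)):
  PRON: TP=168, FP=65+18=83, FN=81+76=157 → 336/576 = 0.5833
  VERB: TP=293, FP=81+10=91, FN=65+44=109 → 586/786 = 0.7455
  DET: TP=288, FP=76+44=120, FN=18+10=28 → 576/724 = 0.7956
Macro-F1 score = mean = (0.5833 + 0.7455 + 0.7956) / 3 = 0.708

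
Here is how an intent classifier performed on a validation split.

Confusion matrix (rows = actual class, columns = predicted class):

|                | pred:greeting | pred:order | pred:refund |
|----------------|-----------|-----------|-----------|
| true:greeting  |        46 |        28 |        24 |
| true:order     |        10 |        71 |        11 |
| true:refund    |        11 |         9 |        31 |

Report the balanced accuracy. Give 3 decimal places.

0.616

Balanced accuracy = mean of per-class recall.
  greeting: recall = 46/98 = 0.4694
  order: recall = 71/92 = 0.7717
  refund: recall = 31/51 = 0.6078
Mean = (0.4694 + 0.7717 + 0.6078) / 3 = 0.616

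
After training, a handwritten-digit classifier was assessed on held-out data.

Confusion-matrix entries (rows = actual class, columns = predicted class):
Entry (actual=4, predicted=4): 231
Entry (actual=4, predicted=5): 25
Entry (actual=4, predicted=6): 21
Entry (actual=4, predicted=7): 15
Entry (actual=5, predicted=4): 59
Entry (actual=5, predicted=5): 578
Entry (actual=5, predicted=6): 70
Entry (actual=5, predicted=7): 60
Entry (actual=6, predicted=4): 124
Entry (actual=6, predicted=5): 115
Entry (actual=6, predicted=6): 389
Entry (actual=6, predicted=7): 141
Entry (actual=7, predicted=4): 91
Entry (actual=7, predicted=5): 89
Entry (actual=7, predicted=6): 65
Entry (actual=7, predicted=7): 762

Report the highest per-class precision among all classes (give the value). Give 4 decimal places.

0.7791

Per-class precision (TP/(TP+FP)):
  4: TP=231, FP=59+124+91=274 → 231/505 = 0.45743
  5: TP=578, FP=25+115+89=229 → 578/807 = 0.71623
  6: TP=389, FP=21+70+65=156 → 389/545 = 0.71376
  7: TP=762, FP=15+60+141=216 → 762/978 = 0.77914
Highest is class '7' with precision = 0.7791.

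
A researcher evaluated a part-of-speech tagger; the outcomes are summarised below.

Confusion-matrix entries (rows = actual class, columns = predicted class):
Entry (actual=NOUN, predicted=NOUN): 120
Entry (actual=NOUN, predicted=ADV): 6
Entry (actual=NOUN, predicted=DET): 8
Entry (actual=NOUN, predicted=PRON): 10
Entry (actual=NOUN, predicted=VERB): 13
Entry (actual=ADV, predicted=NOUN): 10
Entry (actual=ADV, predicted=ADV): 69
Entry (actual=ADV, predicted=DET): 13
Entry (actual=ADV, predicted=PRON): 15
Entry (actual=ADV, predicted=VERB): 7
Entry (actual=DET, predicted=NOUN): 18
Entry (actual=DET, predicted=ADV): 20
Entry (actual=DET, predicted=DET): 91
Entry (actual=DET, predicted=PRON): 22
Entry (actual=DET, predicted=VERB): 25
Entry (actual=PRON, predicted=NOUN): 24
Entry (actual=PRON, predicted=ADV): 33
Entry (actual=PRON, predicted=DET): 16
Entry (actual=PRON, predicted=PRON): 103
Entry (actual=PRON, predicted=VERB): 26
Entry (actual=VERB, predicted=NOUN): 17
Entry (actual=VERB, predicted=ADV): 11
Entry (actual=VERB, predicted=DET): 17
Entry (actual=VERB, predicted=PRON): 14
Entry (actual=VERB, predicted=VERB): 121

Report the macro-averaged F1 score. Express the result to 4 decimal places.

0.6039

Per-class F1 score (2·TP/(2·TP+FP+FN)):
  NOUN: TP=120, FP=10+18+24+17=69, FN=6+8+10+13=37 → 240/346 = 0.69364
  ADV: TP=69, FP=6+20+33+11=70, FN=10+13+15+7=45 → 138/253 = 0.54545
  DET: TP=91, FP=8+13+16+17=54, FN=18+20+22+25=85 → 182/321 = 0.56698
  PRON: TP=103, FP=10+15+22+14=61, FN=24+33+16+26=99 → 206/366 = 0.56284
  VERB: TP=121, FP=13+7+25+26=71, FN=17+11+17+14=59 → 242/372 = 0.65054
Macro-F1 score = mean = (0.69364 + 0.54545 + 0.56698 + 0.56284 + 0.65054) / 5 = 0.6039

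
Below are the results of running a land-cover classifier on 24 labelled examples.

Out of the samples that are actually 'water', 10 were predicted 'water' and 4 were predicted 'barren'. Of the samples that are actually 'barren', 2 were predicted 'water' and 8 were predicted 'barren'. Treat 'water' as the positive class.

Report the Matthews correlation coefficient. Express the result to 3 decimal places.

0.507

MCC = (TP·TN − FP·FN) / √((TP+FP)(TP+FN)(TN+FP)(TN+FN))
Numerator = 10·8 − 2·4 = 72
Denominator = √(12·14·10·12) = √20160 = 141.9859
MCC = 72 / 141.9859 = 0.507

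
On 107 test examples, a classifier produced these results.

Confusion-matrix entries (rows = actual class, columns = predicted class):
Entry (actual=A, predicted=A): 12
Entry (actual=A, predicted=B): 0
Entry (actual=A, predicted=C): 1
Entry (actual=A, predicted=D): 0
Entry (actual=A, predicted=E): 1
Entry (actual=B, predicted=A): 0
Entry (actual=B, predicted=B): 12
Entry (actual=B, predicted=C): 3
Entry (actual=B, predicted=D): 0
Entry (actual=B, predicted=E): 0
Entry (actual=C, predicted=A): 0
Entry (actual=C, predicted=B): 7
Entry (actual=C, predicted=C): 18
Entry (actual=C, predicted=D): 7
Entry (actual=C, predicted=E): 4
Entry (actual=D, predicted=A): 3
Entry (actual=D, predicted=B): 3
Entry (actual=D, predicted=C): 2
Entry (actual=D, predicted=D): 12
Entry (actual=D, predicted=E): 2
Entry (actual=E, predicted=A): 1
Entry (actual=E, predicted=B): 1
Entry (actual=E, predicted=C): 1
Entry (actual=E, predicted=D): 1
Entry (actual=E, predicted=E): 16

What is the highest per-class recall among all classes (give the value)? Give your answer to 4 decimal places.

Per-class recall (TP/(TP+FN)):
  A: TP=12, FN=0+1+0+1=2 → 12/14 = 0.85714
  B: TP=12, FN=0+3+0+0=3 → 12/15 = 0.80000
  C: TP=18, FN=0+7+7+4=18 → 18/36 = 0.50000
  D: TP=12, FN=3+3+2+2=10 → 12/22 = 0.54545
  E: TP=16, FN=1+1+1+1=4 → 16/20 = 0.80000
Highest is class 'A' with recall = 0.8571.

0.8571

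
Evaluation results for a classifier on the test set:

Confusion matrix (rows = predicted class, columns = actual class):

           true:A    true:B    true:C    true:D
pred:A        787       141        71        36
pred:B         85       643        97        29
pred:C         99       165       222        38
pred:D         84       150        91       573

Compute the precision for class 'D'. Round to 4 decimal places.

0.6381

Treat 'D' as positive and all other classes as negative.
precision = TP/(TP+FP).
D: TP=573, FP=84+150+91=325 → 573/898 = 0.63808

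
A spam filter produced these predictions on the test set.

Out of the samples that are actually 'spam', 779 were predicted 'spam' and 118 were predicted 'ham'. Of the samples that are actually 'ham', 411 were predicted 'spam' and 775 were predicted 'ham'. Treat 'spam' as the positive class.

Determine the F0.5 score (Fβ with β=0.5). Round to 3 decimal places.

Fβ = (1+β²)·TP / ((1+β²)·TP + β²·FN + FP), with β²=1/4
= 1.25·779 / (1.25·779 + 0.25·118 + 411) = 0.689

0.689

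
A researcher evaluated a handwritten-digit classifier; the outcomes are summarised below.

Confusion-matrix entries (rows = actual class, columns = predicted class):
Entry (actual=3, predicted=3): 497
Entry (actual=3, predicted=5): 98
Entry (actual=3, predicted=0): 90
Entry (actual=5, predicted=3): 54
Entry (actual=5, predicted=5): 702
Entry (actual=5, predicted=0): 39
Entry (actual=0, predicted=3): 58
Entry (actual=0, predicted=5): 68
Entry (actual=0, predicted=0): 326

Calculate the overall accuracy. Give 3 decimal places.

Accuracy = trace / total = (497+702+326=1525) / 1932 = 1525/1932 = 0.789

0.789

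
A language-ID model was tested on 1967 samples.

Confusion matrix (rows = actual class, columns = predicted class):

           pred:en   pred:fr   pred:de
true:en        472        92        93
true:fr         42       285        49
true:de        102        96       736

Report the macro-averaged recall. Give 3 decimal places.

Per-class recall (TP/(TP+FN)):
  en: TP=472, FN=92+93=185 → 472/657 = 0.7184
  fr: TP=285, FN=42+49=91 → 285/376 = 0.7580
  de: TP=736, FN=102+96=198 → 736/934 = 0.7880
Macro-recall = mean = (0.7184 + 0.7580 + 0.7880) / 3 = 0.755

0.755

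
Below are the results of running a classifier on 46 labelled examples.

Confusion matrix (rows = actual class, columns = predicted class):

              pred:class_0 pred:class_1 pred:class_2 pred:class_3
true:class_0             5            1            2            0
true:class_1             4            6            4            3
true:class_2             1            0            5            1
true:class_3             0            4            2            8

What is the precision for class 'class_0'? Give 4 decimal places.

One-vs-rest for 'class_0': TP = diagonal; FP = other classes predicted 'class_0'; FN = 'class_0' predicted as other.
precision = TP/(TP+FP).
class_0: TP=5, FP=4+1+0=5 → 5/10 = 0.50000

0.5000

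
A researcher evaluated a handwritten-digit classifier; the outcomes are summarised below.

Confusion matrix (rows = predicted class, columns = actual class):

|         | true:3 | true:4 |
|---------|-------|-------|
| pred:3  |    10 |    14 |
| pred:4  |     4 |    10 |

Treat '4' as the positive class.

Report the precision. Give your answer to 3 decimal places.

Precision = TP/(TP+FP) = 10/(10+4) = 10/14 = 0.714

0.714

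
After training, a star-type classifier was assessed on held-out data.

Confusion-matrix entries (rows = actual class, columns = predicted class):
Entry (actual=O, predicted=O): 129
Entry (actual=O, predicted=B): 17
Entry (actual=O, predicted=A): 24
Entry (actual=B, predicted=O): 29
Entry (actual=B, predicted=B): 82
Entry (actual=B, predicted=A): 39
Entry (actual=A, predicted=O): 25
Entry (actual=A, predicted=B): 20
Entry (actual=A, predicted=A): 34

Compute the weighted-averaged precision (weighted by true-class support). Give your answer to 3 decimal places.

Per-class precision (TP/(TP+FP)):
  O: TP=129, FP=29+25=54 → 129/183 = 0.7049
  B: TP=82, FP=17+20=37 → 82/119 = 0.6891
  A: TP=34, FP=24+39=63 → 34/97 = 0.3505
Weighted-precision = Σ (supportᵢ/N)·precisionᵢ with N=399: (170/399)·0.7049 + (150/399)·0.6891 + (79/399)·0.3505 = 0.629

0.629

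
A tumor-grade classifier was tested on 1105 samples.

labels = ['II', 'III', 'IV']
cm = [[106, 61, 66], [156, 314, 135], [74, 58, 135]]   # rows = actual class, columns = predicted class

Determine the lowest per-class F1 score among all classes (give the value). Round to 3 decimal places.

0.373

Per-class F1 score (2·TP/(2·TP+FP+FN)):
  II: TP=106, FP=156+74=230, FN=61+66=127 → 212/569 = 0.3726
  III: TP=314, FP=61+58=119, FN=156+135=291 → 628/1038 = 0.6050
  IV: TP=135, FP=66+135=201, FN=74+58=132 → 270/603 = 0.4478
Lowest is class 'II' with F1 score = 0.373.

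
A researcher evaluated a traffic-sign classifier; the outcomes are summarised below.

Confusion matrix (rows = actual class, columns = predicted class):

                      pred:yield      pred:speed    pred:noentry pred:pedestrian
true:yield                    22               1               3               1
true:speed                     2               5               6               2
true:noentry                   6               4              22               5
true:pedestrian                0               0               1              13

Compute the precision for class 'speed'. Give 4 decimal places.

0.5000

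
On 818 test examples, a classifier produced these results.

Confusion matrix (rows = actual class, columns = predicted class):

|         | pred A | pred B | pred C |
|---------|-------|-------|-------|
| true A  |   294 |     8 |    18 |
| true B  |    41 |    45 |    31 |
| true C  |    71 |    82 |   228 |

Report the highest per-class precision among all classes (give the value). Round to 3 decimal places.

0.823

Per-class precision (TP/(TP+FP)):
  A: TP=294, FP=41+71=112 → 294/406 = 0.7241
  B: TP=45, FP=8+82=90 → 45/135 = 0.3333
  C: TP=228, FP=18+31=49 → 228/277 = 0.8231
Highest is class 'C' with precision = 0.823.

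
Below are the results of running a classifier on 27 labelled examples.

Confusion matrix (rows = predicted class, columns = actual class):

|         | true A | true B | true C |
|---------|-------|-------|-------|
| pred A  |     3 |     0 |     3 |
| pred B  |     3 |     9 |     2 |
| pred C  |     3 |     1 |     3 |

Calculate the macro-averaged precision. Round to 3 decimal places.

Per-class precision (TP/(TP+FP)):
  A: TP=3, FP=0+3=3 → 3/6 = 0.5000
  B: TP=9, FP=3+2=5 → 9/14 = 0.6429
  C: TP=3, FP=3+1=4 → 3/7 = 0.4286
Macro-precision = mean = (0.5000 + 0.6429 + 0.4286) / 3 = 0.524

0.524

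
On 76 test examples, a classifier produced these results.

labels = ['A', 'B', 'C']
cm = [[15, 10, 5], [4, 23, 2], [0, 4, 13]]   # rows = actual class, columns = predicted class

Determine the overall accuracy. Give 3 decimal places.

0.671

Accuracy = trace / total = (15+23+13=51) / 76 = 51/76 = 0.671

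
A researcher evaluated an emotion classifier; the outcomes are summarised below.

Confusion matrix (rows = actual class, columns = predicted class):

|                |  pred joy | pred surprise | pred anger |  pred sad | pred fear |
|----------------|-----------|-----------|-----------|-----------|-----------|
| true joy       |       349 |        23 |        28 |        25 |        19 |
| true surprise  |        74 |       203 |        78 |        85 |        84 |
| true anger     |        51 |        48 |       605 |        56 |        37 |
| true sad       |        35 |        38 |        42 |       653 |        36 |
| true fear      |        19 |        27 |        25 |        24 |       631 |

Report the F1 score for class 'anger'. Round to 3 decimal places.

Take TP from the diagonal, FP from the rest of the 'anger' prediction marginal, FN from the rest of the 'anger' actual marginal.
F1 score = 2·TP/(2·TP+FP+FN).
anger: TP=605, FP=28+78+42+25=173, FN=51+48+56+37=192 → 1210/1575 = 0.7683

0.768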